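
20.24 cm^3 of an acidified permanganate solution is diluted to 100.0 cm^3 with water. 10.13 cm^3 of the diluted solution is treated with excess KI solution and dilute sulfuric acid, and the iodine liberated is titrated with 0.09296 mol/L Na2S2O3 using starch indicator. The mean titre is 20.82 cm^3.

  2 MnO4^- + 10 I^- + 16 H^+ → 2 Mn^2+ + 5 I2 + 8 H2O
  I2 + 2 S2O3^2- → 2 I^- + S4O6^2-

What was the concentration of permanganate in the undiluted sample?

0.1888 mol/L

n(S2O3^2-) = 0.02082 × 0.09296 = 1.935 × 10^-3 mol
n(I2) = n(S2O3^2-)/2 = 9.677 × 10^-4 mol
From the 2:5 ratio, n(MnO4^-) in the aliquot = 2/5 × 9.677 × 10^-4 = 3.871 × 10^-4 mol
[MnO4^-]_dilute = 3.871 × 10^-4 / 0.01013 = 0.03821 mol/L
[MnO4^-]_original = 0.03821 × 100.0/20.24 = 0.1888 mol/L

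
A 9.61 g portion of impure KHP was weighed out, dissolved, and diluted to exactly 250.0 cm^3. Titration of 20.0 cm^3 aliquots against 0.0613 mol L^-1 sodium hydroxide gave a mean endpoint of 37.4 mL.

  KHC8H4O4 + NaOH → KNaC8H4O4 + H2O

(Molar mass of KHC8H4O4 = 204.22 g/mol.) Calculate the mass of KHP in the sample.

5.85 g

n(NaOH) per titration = 0.0374 × 0.0613 = 2.29 × 10^-3 mol
n(KHC8H4O4) in each aliquot = 2.29 × 10^-3 mol (1:1 ratio)
n(KHC8H4O4) in the whole flask = 2.29 × 10^-3 × 250.0/20.0 = 0.0287 mol
mass of KHC8H4O4 = 0.0287 × 204.22 = 5.85 g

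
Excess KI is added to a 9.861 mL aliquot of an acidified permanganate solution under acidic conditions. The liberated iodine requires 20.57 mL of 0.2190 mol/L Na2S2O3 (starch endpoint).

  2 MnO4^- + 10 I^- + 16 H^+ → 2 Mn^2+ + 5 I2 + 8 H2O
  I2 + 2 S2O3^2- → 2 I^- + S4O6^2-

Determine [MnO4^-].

0.09137 mol/L

n(S2O3^2-) = 0.02057 × 0.2190 = 4.505 × 10^-3 mol
n(I2) = n(S2O3^2-)/2 = 2.252 × 10^-3 mol
From the 2:5 ratio, n(MnO4^-) in the aliquot = 2/5 × 2.252 × 10^-3 = 9.010 × 10^-4 mol
[MnO4^-] = 9.010 × 10^-4 / 0.009861 = 0.09137 mol/L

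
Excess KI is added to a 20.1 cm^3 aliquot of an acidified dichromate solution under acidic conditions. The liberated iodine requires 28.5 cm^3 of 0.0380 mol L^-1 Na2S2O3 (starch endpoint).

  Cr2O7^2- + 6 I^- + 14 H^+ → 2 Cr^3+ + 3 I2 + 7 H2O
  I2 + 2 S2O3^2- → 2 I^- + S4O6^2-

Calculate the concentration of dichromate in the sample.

0.00898 mol/L

n(S2O3^2-) = 0.0285 × 0.0380 = 1.08 × 10^-3 mol
n(I2) = n(S2O3^2-)/2 = 5.42 × 10^-4 mol
From the 1:3 ratio, n(Cr2O7^2-) in the aliquot = 1/3 × 5.42 × 10^-4 = 1.80 × 10^-4 mol
[Cr2O7^2-] = 1.80 × 10^-4 / 0.0201 = 0.00898 mol/L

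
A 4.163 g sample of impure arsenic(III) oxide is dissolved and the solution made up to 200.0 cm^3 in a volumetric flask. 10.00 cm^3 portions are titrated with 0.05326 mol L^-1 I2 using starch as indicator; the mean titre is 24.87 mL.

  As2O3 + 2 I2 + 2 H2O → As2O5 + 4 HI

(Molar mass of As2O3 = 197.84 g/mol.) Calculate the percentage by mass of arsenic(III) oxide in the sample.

n(I2) per titration = 0.02487 × 0.05326 = 1.325 × 10^-3 mol
From the 1:2 ratio, n(As2O3) in each aliquot = 1/2 × 1.325 × 10^-3 = 6.623 × 10^-4 mol
n(As2O3) in the whole flask = 6.623 × 10^-4 × 200.0/10.00 = 0.01325 mol
mass of As2O3 = 0.01325 × 197.84 = 2.621 g
% As2O3 = 2.621 / 4.163 × 100 = 62.95 %

62.95 %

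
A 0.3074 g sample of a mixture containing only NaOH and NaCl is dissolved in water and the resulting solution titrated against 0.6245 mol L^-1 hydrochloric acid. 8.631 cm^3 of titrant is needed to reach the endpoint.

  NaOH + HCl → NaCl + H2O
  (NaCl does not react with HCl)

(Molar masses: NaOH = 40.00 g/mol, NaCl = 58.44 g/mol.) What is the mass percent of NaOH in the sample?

n(HCl) = 0.008631 × 0.6245 = 5.390 × 10^-3 mol
Let x = n(NaOH), y = n(NaCl).
Titrant: 1x = 5.390 × 10^-3;  mass: 40.00x + 58.44y = 0.3074
Solving, x = 5.390 × 10^-3 mol, y = 1.571 × 10^-3 mol
mass of NaOH = 5.390 × 10^-3 × 40.00 = 0.2156 g
% NaOH = 0.2156 / 0.3074 × 100 = 70.14 %

70.14 %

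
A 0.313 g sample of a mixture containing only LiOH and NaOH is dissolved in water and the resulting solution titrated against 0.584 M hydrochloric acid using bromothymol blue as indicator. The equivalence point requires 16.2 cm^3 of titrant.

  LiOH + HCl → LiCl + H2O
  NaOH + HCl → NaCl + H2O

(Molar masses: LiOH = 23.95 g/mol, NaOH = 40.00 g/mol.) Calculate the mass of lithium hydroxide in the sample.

n(HCl) = 0.0162 × 0.584 = 9.46 × 10^-3 mol
Let x = n(LiOH), y = n(NaOH).
Titrant: 1x + 1y = 9.46 × 10^-3;  mass: 23.95x + 40.00y = 0.313
Solving, x = 4.08 × 10^-3 mol, y = 5.38 × 10^-3 mol
mass of LiOH = 4.08 × 10^-3 × 23.95 = 0.0976 g

0.0976 g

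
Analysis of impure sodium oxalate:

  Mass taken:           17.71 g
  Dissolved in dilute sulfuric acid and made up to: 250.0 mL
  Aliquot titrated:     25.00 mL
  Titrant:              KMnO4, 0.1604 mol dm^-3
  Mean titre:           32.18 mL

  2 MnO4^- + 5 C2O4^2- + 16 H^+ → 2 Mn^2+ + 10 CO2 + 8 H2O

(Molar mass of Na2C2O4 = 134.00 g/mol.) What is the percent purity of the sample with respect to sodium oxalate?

97.64 %

n(KMnO4) per titration = 0.03218 × 0.1604 = 5.162 × 10^-3 mol
From the 5:2 ratio, n(Na2C2O4) in each aliquot = 5/2 × 5.162 × 10^-3 = 0.01290 mol
n(Na2C2O4) in the whole flask = 0.01290 × 250.0/25.00 = 0.1290 mol
mass of Na2C2O4 = 0.1290 × 134.00 = 17.29 g
% Na2C2O4 = 17.29 / 17.71 × 100 = 97.64 %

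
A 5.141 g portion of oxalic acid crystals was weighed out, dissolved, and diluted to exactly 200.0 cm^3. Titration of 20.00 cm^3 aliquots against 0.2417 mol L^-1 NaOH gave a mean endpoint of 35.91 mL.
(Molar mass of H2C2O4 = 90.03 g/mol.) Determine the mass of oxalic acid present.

3.907 g

H2C2O4 + 2 NaOH → Na2C2O4 + 2 H2O
n(NaOH) per titration = 0.03591 × 0.2417 = 8.679 × 10^-3 mol
From the 1:2 ratio, n(H2C2O4) in each aliquot = 1/2 × 8.679 × 10^-3 = 4.340 × 10^-3 mol
n(H2C2O4) in the whole flask = 4.340 × 10^-3 × 200.0/20.00 = 0.04340 mol
mass of H2C2O4 = 0.04340 × 90.03 = 3.907 g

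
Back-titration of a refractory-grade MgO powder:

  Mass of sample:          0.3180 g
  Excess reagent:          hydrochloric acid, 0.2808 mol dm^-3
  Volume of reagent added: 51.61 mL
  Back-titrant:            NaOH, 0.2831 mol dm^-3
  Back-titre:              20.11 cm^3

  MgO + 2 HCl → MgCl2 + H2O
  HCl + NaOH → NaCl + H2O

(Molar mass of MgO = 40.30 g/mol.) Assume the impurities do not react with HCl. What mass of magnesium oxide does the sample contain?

n(HCl) added = 0.05161 × 0.2808 = 0.01449 mol
n(NaOH) used in back-titration = 0.02011 × 0.2831 = 5.693 × 10^-3 mol
n(HCl) left over = 5.693 × 10^-3 mol (1:1 ratio)
n(HCl) consumed by analyte = 0.01449 − 5.693 × 10^-3 = 8.799 × 10^-3 mol
From the 1:2 ratio, n(MgO) = 1/2 × 8.799 × 10^-3 = 4.399 × 10^-3 mol
mass of MgO = 4.399 × 10^-3 × 40.30 = 0.1773 g

0.1773 g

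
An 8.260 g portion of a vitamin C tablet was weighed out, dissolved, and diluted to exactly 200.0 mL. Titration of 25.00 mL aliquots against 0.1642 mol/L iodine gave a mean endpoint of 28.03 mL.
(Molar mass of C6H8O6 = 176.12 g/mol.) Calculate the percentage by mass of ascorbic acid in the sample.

C6H8O6 + I2 → C6H6O6 + 2 HI
n(I2) per titration = 0.02803 × 0.1642 = 4.603 × 10^-3 mol
n(C6H8O6) in each aliquot = 4.603 × 10^-3 mol (1:1 ratio)
n(C6H8O6) in the whole flask = 4.603 × 10^-3 × 200.0/25.00 = 0.03682 mol
mass of C6H8O6 = 0.03682 × 176.12 = 6.485 g
% C6H8O6 = 6.485 / 8.260 × 100 = 78.51 %

78.51 %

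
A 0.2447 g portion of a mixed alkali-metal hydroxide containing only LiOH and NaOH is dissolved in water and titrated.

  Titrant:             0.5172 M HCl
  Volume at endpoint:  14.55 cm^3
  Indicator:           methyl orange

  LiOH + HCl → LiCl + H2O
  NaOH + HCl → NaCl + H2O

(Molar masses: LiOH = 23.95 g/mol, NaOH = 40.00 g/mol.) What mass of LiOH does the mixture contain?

n(HCl) = 0.01455 × 0.5172 = 7.525 × 10^-3 mol
Let x = n(LiOH), y = n(NaOH).
Titrant: 1x + 1y = 7.525 × 10^-3;  mass: 23.95x + 40.00y = 0.2447
Solving, x = 3.508 × 10^-3 mol, y = 4.017 × 10^-3 mol
mass of LiOH = 3.508 × 10^-3 × 23.95 = 0.08403 g

0.08403 g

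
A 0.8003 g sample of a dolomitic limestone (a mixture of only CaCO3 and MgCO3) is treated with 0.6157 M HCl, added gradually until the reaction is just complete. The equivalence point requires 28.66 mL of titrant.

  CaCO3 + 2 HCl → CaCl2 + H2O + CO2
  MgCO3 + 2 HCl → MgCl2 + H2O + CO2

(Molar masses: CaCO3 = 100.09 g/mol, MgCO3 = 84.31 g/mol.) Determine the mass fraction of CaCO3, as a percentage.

n(HCl) = 0.02866 × 0.6157 = 0.01765 mol
Let x = n(CaCO3), y = n(MgCO3).
Titrant: 2x + 2y = 0.01765;  mass: 100.09x + 84.31y = 0.8003
Solving, x = 3.576 × 10^-3 mol, y = 5.247 × 10^-3 mol
mass of CaCO3 = 3.576 × 10^-3 × 100.09 = 0.3580 g
% CaCO3 = 0.3580 / 0.8003 × 100 = 44.73 %

44.73 %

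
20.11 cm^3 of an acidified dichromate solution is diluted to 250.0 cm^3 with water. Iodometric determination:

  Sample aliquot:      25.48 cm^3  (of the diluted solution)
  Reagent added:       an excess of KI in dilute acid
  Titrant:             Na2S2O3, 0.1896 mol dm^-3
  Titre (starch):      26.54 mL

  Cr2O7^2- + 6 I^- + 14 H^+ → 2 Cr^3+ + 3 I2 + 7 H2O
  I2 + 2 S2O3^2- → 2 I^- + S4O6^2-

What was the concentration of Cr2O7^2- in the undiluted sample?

0.4092 mol/L

n(S2O3^2-) = 0.02654 × 0.1896 = 5.032 × 10^-3 mol
n(I2) = n(S2O3^2-)/2 = 2.516 × 10^-3 mol
From the 1:3 ratio, n(Cr2O7^2-) in the aliquot = 1/3 × 2.516 × 10^-3 = 8.387 × 10^-4 mol
[Cr2O7^2-]_dilute = 8.387 × 10^-4 / 0.02548 = 0.03291 mol/L
[Cr2O7^2-]_original = 0.03291 × 250.0/20.11 = 0.4092 mol/L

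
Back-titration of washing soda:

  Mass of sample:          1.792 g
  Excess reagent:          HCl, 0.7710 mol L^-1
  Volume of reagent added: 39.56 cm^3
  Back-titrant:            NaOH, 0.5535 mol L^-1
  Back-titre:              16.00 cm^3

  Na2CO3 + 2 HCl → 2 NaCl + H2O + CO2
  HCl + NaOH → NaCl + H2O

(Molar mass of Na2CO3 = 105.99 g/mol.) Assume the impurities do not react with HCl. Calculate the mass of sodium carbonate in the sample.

n(HCl) added = 0.03956 × 0.7710 = 0.03050 mol
n(NaOH) used in back-titration = 0.01600 × 0.5535 = 8.856 × 10^-3 mol
n(HCl) left over = 8.856 × 10^-3 mol (1:1 ratio)
n(HCl) consumed by analyte = 0.03050 − 8.856 × 10^-3 = 0.02164 mol
From the 1:2 ratio, n(Na2CO3) = 1/2 × 0.02164 = 0.01082 mol
mass of Na2CO3 = 0.01082 × 105.99 = 1.147 g

1.147 g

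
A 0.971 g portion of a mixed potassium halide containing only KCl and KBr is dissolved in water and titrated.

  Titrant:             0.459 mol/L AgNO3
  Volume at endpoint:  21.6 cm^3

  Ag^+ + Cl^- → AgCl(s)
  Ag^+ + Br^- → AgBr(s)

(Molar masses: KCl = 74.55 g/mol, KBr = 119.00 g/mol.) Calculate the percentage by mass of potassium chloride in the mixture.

n(AgNO3) = 0.0216 × 0.459 = 9.91 × 10^-3 mol
Let x = n(KCl), y = n(KBr).
Titrant: 1x + 1y = 9.91 × 10^-3;  mass: 74.55x + 119.00y = 0.971
Solving, x = 4.70 × 10^-3 mol, y = 5.22 × 10^-3 mol
mass of KCl = 4.70 × 10^-3 × 74.55 = 0.350 g
% KCl = 0.350 / 0.971 × 100 = 36.1 %

36.1 %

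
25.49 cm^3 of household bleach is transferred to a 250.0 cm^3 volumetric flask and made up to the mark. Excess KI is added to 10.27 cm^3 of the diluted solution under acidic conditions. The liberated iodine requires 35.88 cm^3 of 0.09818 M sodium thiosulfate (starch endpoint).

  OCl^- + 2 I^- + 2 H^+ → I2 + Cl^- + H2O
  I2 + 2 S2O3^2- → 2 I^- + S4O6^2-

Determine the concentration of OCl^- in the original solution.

n(S2O3^2-) = 0.03588 × 0.09818 = 3.523 × 10^-3 mol
n(I2) = n(S2O3^2-)/2 = 1.761 × 10^-3 mol
n(OCl^-) in the aliquot = 1.761 × 10^-3 mol (1:1 ratio)
[OCl^-]_dilute = 1.761 × 10^-3 / 0.01027 = 0.1715 mol/L
[OCl^-]_original = 0.1715 × 250.0/25.49 = 1.682 mol/L

1.682 M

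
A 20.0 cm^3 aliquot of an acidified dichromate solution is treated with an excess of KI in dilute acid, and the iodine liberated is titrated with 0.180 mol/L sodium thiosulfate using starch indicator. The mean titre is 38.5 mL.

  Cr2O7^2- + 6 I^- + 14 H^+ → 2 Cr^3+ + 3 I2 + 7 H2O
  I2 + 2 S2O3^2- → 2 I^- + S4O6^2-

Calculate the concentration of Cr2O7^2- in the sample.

0.0577 mol/L

n(S2O3^2-) = 0.0385 × 0.180 = 6.93 × 10^-3 mol
n(I2) = n(S2O3^2-)/2 = 3.46 × 10^-3 mol
From the 1:3 ratio, n(Cr2O7^2-) in the aliquot = 1/3 × 3.46 × 10^-3 = 1.16 × 10^-3 mol
[Cr2O7^2-] = 1.16 × 10^-3 / 0.0200 = 0.0577 mol/L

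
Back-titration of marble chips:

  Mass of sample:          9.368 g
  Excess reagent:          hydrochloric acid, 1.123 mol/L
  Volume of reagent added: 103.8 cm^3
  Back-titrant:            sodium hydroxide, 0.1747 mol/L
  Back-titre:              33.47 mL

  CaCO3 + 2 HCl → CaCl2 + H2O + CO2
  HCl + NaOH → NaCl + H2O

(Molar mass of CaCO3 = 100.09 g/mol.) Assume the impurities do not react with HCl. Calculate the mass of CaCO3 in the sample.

n(HCl) added = 0.1038 × 1.123 = 0.1166 mol
n(NaOH) used in back-titration = 0.03347 × 0.1747 = 5.847 × 10^-3 mol
n(HCl) left over = 5.847 × 10^-3 mol (1:1 ratio)
n(HCl) consumed by analyte = 0.1166 − 5.847 × 10^-3 = 0.1107 mol
From the 1:2 ratio, n(CaCO3) = 1/2 × 0.1107 = 0.05536 mol
mass of CaCO3 = 0.05536 × 100.09 = 5.541 g

5.541 g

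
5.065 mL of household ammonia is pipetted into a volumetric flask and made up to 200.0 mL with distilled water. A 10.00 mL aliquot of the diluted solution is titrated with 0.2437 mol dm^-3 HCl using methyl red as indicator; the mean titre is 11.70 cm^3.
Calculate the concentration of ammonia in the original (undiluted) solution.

11.26 mol/L

NH3 + HCl → NH4Cl
n(HCl) = 0.01170 × 0.2437 = 2.851 × 10^-3 mol
n(NH3) in the aliquot = 2.851 × 10^-3 mol (1:1 ratio)
[NH3]_dilute = 2.851 × 10^-3 / 0.01000 = 0.2851 mol/L
Dilution factor = 200.0 / 5.065 = 39.49
[NH3]_stock = 0.2851 × 39.49 = 11.26 mol/L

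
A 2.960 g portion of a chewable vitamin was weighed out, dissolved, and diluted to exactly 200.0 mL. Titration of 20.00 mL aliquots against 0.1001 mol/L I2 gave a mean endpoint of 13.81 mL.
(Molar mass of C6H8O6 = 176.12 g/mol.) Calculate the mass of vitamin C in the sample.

C6H8O6 + I2 → C6H6O6 + 2 HI
n(I2) per titration = 0.01381 × 0.1001 = 1.382 × 10^-3 mol
n(C6H8O6) in each aliquot = 1.382 × 10^-3 mol (1:1 ratio)
n(C6H8O6) in the whole flask = 1.382 × 10^-3 × 200.0/20.00 = 0.01382 mol
mass of C6H8O6 = 0.01382 × 176.12 = 2.435 g

2.435 g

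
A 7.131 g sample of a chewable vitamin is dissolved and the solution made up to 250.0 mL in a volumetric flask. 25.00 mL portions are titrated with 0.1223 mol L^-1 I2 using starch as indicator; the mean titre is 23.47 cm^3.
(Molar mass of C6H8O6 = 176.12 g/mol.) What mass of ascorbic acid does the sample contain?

5.055 g

C6H8O6 + I2 → C6H6O6 + 2 HI
n(I2) per titration = 0.02347 × 0.1223 = 2.870 × 10^-3 mol
n(C6H8O6) in each aliquot = 2.870 × 10^-3 mol (1:1 ratio)
n(C6H8O6) in the whole flask = 2.870 × 10^-3 × 250.0/25.00 = 0.02870 mol
mass of C6H8O6 = 0.02870 × 176.12 = 5.055 g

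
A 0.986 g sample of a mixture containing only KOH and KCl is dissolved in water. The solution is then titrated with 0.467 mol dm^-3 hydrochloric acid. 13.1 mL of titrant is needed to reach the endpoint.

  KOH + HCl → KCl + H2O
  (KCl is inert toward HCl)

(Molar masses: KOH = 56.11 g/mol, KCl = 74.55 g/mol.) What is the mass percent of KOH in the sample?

n(HCl) = 0.0131 × 0.467 = 6.12 × 10^-3 mol
Let x = n(KOH), y = n(KCl).
Titrant: 1x = 6.12 × 10^-3;  mass: 56.11x + 74.55y = 0.986
Solving, x = 6.12 × 10^-3 mol, y = 8.62 × 10^-3 mol
mass of KOH = 6.12 × 10^-3 × 56.11 = 0.343 g
% KOH = 0.343 / 0.986 × 100 = 34.8 %

34.8 %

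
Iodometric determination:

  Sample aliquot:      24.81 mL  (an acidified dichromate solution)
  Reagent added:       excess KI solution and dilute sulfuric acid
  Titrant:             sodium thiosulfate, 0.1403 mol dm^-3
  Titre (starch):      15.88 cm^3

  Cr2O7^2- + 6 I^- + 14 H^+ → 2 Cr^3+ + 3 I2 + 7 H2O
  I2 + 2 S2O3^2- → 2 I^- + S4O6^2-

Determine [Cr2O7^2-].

n(S2O3^2-) = 0.01588 × 0.1403 = 2.228 × 10^-3 mol
n(I2) = n(S2O3^2-)/2 = 1.114 × 10^-3 mol
From the 1:3 ratio, n(Cr2O7^2-) in the aliquot = 1/3 × 1.114 × 10^-3 = 3.713 × 10^-4 mol
[Cr2O7^2-] = 3.713 × 10^-4 / 0.02481 = 0.01497 mol/L

0.01497 mol/L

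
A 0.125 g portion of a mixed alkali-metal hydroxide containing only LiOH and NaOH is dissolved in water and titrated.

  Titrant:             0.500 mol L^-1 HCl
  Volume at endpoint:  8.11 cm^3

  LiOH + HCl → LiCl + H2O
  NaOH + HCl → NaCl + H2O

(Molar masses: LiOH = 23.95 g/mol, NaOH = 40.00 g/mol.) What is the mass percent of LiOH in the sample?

44.4 %

n(HCl) = 0.00811 × 0.500 = 4.05 × 10^-3 mol
Let x = n(LiOH), y = n(NaOH).
Titrant: 1x + 1y = 4.05 × 10^-3;  mass: 23.95x + 40.00y = 0.125
Solving, x = 2.32 × 10^-3 mol, y = 1.74 × 10^-3 mol
mass of LiOH = 2.32 × 10^-3 × 23.95 = 0.0555 g
% LiOH = 0.0555 / 0.125 × 100 = 44.4 %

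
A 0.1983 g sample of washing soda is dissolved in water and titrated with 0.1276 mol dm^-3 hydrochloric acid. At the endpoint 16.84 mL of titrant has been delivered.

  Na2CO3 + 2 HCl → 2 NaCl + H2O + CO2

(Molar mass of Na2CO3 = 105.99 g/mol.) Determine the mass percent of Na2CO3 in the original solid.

n(HCl) = 0.01684 L × 0.1276 mol/L = 2.149 × 10^-3 mol
From the 1:2 ratio, n(Na2CO3) = 1/2 × 2.149 × 10^-3 = 1.074 × 10^-3 mol
mass of Na2CO3 = 1.074 × 10^-3 × 105.99 g/mol = 0.1139 g
% Na2CO3 = 0.1139 / 0.1983 × 100 = 57.43 %

57.43 %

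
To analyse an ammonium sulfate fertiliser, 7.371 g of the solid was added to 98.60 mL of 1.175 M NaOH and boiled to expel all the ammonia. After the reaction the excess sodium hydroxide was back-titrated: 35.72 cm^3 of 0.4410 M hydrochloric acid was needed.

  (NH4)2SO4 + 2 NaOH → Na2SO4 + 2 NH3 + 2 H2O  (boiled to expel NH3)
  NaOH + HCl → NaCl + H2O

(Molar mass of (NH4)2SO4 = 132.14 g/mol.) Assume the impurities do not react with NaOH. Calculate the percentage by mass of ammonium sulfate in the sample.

89.73 %

n(NaOH) added = 0.09860 × 1.175 = 0.1159 mol
n(HCl) used in back-titration = 0.03572 × 0.4410 = 0.01575 mol
n(NaOH) left over = 0.01575 mol (1:1 ratio)
n(NaOH) consumed by analyte = 0.1159 − 0.01575 = 0.1001 mol
From the 1:2 ratio, n((NH4)2SO4) = 1/2 × 0.1001 = 0.05005 mol
mass of (NH4)2SO4 = 0.05005 × 132.14 = 6.614 g
% (NH4)2SO4 = 6.614 / 7.371 × 100 = 89.73 %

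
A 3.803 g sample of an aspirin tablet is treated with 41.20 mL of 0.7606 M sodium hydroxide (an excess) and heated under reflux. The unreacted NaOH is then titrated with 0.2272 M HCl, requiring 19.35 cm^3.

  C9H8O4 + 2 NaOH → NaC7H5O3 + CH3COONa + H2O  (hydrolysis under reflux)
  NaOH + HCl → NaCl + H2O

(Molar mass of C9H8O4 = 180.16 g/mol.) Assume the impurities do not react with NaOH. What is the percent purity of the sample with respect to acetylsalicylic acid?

n(NaOH) added = 0.04120 × 0.7606 = 0.03134 mol
n(HCl) used in back-titration = 0.01935 × 0.2272 = 4.396 × 10^-3 mol
n(NaOH) left over = 4.396 × 10^-3 mol (1:1 ratio)
n(NaOH) consumed by analyte = 0.03134 − 4.396 × 10^-3 = 0.02694 mol
From the 1:2 ratio, n(C9H8O4) = 1/2 × 0.02694 = 0.01347 mol
mass of C9H8O4 = 0.01347 × 180.16 = 2.427 g
% C9H8O4 = 2.427 / 3.803 × 100 = 63.81 %

63.81 %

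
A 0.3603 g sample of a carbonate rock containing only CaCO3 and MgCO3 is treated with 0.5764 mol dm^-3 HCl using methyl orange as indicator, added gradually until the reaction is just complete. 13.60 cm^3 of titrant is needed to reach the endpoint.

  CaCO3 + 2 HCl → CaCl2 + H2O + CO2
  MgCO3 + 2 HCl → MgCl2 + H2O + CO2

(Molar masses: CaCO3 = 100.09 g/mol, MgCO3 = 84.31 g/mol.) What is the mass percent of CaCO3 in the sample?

52.54 %

n(HCl) = 0.01360 × 0.5764 = 7.839 × 10^-3 mol
Let x = n(CaCO3), y = n(MgCO3).
Titrant: 2x + 2y = 7.839 × 10^-3;  mass: 100.09x + 84.31y = 0.3603
Solving, x = 1.891 × 10^-3 mol, y = 2.028 × 10^-3 mol
mass of CaCO3 = 1.891 × 10^-3 × 100.09 = 0.1893 g
% CaCO3 = 0.1893 / 0.3603 × 100 = 52.54 %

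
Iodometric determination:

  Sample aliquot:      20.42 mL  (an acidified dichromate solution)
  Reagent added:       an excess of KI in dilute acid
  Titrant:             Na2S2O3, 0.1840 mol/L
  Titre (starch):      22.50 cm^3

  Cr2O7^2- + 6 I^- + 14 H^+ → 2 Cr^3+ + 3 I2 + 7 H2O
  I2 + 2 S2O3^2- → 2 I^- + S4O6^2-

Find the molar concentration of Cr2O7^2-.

n(S2O3^2-) = 0.02250 × 0.1840 = 4.140 × 10^-3 mol
n(I2) = n(S2O3^2-)/2 = 2.070 × 10^-3 mol
From the 1:3 ratio, n(Cr2O7^2-) in the aliquot = 1/3 × 2.070 × 10^-3 = 6.900 × 10^-4 mol
[Cr2O7^2-] = 6.900 × 10^-4 / 0.02042 = 0.03379 mol/L

0.03379 mol/L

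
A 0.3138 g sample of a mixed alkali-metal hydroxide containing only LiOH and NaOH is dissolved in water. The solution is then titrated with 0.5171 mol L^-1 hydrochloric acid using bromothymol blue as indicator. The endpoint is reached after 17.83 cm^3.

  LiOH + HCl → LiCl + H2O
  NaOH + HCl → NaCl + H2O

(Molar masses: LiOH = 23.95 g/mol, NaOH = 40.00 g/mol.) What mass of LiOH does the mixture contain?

0.08207 g

n(HCl) = 0.01783 × 0.5171 = 9.220 × 10^-3 mol
Let x = n(LiOH), y = n(NaOH).
Titrant: 1x + 1y = 9.220 × 10^-3;  mass: 23.95x + 40.00y = 0.3138
Solving, x = 3.427 × 10^-3 mol, y = 5.793 × 10^-3 mol
mass of LiOH = 3.427 × 10^-3 × 23.95 = 0.08207 g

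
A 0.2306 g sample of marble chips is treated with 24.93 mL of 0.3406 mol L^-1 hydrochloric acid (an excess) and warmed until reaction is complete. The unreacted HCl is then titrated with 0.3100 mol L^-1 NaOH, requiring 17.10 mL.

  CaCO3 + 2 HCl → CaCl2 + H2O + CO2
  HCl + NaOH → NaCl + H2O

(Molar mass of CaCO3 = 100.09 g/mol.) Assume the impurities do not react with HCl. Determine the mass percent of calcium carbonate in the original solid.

69.23 %

n(HCl) added = 0.02493 × 0.3406 = 8.491 × 10^-3 mol
n(NaOH) used in back-titration = 0.01710 × 0.3100 = 5.301 × 10^-3 mol
n(HCl) left over = 5.301 × 10^-3 mol (1:1 ratio)
n(HCl) consumed by analyte = 8.491 × 10^-3 − 5.301 × 10^-3 = 3.190 × 10^-3 mol
From the 1:2 ratio, n(CaCO3) = 1/2 × 3.190 × 10^-3 = 1.595 × 10^-3 mol
mass of CaCO3 = 1.595 × 10^-3 × 100.09 = 0.1597 g
% CaCO3 = 0.1597 / 0.2306 × 100 = 69.23 %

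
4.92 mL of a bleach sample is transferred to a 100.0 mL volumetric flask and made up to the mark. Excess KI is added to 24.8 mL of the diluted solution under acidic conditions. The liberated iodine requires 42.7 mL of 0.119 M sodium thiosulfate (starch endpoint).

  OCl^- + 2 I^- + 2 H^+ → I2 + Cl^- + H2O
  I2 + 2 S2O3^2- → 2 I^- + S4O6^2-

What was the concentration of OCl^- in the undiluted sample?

n(S2O3^2-) = 0.0427 × 0.119 = 5.08 × 10^-3 mol
n(I2) = n(S2O3^2-)/2 = 2.54 × 10^-3 mol
n(OCl^-) in the aliquot = 2.54 × 10^-3 mol (1:1 ratio)
[OCl^-]_dilute = 2.54 × 10^-3 / 0.0248 = 0.102 mol/L
[OCl^-]_original = 0.102 × 100.0/4.92 = 2.08 mol/L

2.08 M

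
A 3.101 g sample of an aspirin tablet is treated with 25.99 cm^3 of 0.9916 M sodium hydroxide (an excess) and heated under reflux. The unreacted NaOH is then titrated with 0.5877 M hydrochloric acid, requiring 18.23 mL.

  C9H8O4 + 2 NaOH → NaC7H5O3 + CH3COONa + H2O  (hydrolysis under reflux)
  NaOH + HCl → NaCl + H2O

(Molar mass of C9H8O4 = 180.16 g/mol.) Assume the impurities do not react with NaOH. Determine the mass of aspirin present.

n(NaOH) added = 0.02599 × 0.9916 = 0.02577 mol
n(HCl) used in back-titration = 0.01823 × 0.5877 = 0.01071 mol
n(NaOH) left over = 0.01071 mol (1:1 ratio)
n(NaOH) consumed by analyte = 0.02577 − 0.01071 = 0.01506 mol
From the 1:2 ratio, n(C9H8O4) = 1/2 × 0.01506 = 7.529 × 10^-3 mol
mass of C9H8O4 = 7.529 × 10^-3 × 180.16 = 1.356 g

1.356 g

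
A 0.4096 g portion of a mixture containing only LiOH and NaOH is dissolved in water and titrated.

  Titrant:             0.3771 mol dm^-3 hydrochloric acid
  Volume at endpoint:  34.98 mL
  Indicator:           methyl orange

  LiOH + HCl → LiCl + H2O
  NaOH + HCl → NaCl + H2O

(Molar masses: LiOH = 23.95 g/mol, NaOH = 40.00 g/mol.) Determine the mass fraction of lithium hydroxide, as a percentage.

43.00 %

n(HCl) = 0.03498 × 0.3771 = 0.01319 mol
Let x = n(LiOH), y = n(NaOH).
Titrant: 1x + 1y = 0.01319;  mass: 23.95x + 40.00y = 0.4096
Solving, x = 7.354 × 10^-3 mol, y = 5.837 × 10^-3 mol
mass of LiOH = 7.354 × 10^-3 × 23.95 = 0.1761 g
% LiOH = 0.1761 / 0.4096 × 100 = 43.00 %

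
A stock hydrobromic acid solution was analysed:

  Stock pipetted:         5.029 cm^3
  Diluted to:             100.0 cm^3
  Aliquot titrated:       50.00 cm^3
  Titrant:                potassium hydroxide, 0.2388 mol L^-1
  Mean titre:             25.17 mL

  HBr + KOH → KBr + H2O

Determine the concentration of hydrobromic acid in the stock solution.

2.390 mol/L

n(KOH) = 0.02517 × 0.2388 = 6.011 × 10^-3 mol
n(HBr) in the aliquot = 6.011 × 10^-3 mol (1:1 ratio)
[HBr]_dilute = 6.011 × 10^-3 / 0.05000 = 0.1202 mol/L
Dilution factor = 100.0 / 5.029 = 19.88
[HBr]_stock = 0.1202 × 19.88 = 2.390 mol/L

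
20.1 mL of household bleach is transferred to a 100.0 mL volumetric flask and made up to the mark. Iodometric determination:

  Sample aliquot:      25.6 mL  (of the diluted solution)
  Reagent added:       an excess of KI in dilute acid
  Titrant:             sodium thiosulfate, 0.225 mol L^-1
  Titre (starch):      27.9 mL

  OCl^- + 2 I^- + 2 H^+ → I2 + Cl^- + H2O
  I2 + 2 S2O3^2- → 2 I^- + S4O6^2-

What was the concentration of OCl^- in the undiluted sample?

n(S2O3^2-) = 0.0279 × 0.225 = 6.28 × 10^-3 mol
n(I2) = n(S2O3^2-)/2 = 3.14 × 10^-3 mol
n(OCl^-) in the aliquot = 3.14 × 10^-3 mol (1:1 ratio)
[OCl^-]_dilute = 3.14 × 10^-3 / 0.0256 = 0.123 mol/L
[OCl^-]_original = 0.123 × 100.0/20.1 = 0.610 mol/L

0.610 mol/L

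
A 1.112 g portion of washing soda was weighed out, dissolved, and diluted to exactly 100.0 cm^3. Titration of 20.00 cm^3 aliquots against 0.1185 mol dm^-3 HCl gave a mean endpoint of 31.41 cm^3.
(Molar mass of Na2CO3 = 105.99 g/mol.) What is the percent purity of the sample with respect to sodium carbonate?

Na2CO3 + 2 HCl → 2 NaCl + H2O + CO2
n(HCl) per titration = 0.03141 × 0.1185 = 3.722 × 10^-3 mol
From the 1:2 ratio, n(Na2CO3) in each aliquot = 1/2 × 3.722 × 10^-3 = 1.861 × 10^-3 mol
n(Na2CO3) in the whole flask = 1.861 × 10^-3 × 100.0/20.00 = 9.305 × 10^-3 mol
mass of Na2CO3 = 9.305 × 10^-3 × 105.99 = 0.9863 g
% Na2CO3 = 0.9863 / 1.112 × 100 = 88.69 %

88.69 %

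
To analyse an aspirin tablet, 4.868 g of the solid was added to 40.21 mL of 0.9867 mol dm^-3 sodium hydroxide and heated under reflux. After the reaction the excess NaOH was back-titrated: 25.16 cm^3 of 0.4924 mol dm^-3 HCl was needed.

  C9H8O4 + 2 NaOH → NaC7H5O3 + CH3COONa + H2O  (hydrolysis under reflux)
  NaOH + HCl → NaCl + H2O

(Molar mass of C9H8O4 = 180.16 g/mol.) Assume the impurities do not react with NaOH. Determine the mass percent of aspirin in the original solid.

n(NaOH) added = 0.04021 × 0.9867 = 0.03968 mol
n(HCl) used in back-titration = 0.02516 × 0.4924 = 0.01239 mol
n(NaOH) left over = 0.01239 mol (1:1 ratio)
n(NaOH) consumed by analyte = 0.03968 − 0.01239 = 0.02729 mol
From the 1:2 ratio, n(C9H8O4) = 1/2 × 0.02729 = 0.01364 mol
mass of C9H8O4 = 0.01364 × 180.16 = 2.458 g
% C9H8O4 = 2.458 / 4.868 × 100 = 50.49 %

50.49 %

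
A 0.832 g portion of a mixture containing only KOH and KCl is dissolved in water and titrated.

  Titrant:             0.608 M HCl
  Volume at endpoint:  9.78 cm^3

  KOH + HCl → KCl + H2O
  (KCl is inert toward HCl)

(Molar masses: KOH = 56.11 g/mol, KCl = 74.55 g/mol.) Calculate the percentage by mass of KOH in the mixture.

40.1 %

n(HCl) = 0.00978 × 0.608 = 5.95 × 10^-3 mol
Let x = n(KOH), y = n(KCl).
Titrant: 1x = 5.95 × 10^-3;  mass: 56.11x + 74.55y = 0.832
Solving, x = 5.95 × 10^-3 mol, y = 6.68 × 10^-3 mol
mass of KOH = 5.95 × 10^-3 × 56.11 = 0.334 g
% KOH = 0.334 / 0.832 × 100 = 40.1 %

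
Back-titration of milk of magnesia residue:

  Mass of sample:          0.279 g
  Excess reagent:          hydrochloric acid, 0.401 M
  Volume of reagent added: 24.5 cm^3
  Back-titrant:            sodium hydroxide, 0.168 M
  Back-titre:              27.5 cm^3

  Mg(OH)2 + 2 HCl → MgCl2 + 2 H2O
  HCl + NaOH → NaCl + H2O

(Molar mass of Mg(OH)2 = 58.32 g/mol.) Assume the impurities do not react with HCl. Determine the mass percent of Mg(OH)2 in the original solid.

54.4 %

n(HCl) added = 0.0245 × 0.401 = 9.82 × 10^-3 mol
n(NaOH) used in back-titration = 0.0275 × 0.168 = 4.62 × 10^-3 mol
n(HCl) left over = 4.62 × 10^-3 mol (1:1 ratio)
n(HCl) consumed by analyte = 9.82 × 10^-3 − 4.62 × 10^-3 = 5.20 × 10^-3 mol
From the 1:2 ratio, n(Mg(OH)2) = 1/2 × 5.20 × 10^-3 = 2.60 × 10^-3 mol
mass of Mg(OH)2 = 2.60 × 10^-3 × 58.32 = 0.152 g
% Mg(OH)2 = 0.152 / 0.279 × 100 = 54.4 %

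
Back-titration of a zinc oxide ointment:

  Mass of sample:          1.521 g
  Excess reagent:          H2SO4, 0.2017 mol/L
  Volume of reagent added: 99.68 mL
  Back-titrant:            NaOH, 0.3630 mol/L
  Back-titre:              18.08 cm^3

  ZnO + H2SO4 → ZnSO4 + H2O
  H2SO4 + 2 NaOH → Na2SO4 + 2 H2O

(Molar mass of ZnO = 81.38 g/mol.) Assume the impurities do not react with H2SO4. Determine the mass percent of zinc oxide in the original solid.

90.02 %

n(H2SO4) added = 0.09968 × 0.2017 = 0.02011 mol
n(NaOH) used in back-titration = 0.01808 × 0.3630 = 6.563 × 10^-3 mol
From the 1:2 ratio, n(H2SO4) left over = 1/2 × 6.563 × 10^-3 = 3.282 × 10^-3 mol
n(H2SO4) consumed by analyte = 0.02011 − 3.282 × 10^-3 = 0.01682 mol
n(ZnO) = 0.01682 mol (1:1 ratio)
mass of ZnO = 0.01682 × 81.38 = 1.369 g
% ZnO = 1.369 / 1.521 × 100 = 90.02 %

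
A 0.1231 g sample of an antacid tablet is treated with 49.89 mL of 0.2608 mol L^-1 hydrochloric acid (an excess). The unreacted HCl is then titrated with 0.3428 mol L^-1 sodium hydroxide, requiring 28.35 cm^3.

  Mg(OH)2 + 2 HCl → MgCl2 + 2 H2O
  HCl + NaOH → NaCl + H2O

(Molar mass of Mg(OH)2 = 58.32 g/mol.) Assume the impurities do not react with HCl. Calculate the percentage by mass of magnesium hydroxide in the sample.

78.00 %

n(HCl) added = 0.04989 × 0.2608 = 0.01301 mol
n(NaOH) used in back-titration = 0.02835 × 0.3428 = 9.718 × 10^-3 mol
n(HCl) left over = 9.718 × 10^-3 mol (1:1 ratio)
n(HCl) consumed by analyte = 0.01301 − 9.718 × 10^-3 = 3.293 × 10^-3 mol
From the 1:2 ratio, n(Mg(OH)2) = 1/2 × 3.293 × 10^-3 = 1.646 × 10^-3 mol
mass of Mg(OH)2 = 1.646 × 10^-3 × 58.32 = 0.09602 g
% Mg(OH)2 = 0.09602 / 0.1231 × 100 = 78.00 %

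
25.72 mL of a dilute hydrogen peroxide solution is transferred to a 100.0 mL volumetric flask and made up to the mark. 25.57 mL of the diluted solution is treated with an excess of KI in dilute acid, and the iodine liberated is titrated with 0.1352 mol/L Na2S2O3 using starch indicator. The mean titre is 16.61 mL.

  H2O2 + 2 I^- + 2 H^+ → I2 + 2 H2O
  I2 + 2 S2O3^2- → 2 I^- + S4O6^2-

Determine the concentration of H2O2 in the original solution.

0.1707 mol/L

n(S2O3^2-) = 0.01661 × 0.1352 = 2.246 × 10^-3 mol
n(I2) = n(S2O3^2-)/2 = 1.123 × 10^-3 mol
n(H2O2) in the aliquot = 1.123 × 10^-3 mol (1:1 ratio)
[H2O2]_dilute = 1.123 × 10^-3 / 0.02557 = 0.04391 mol/L
[H2O2]_original = 0.04391 × 100.0/25.72 = 0.1707 mol/L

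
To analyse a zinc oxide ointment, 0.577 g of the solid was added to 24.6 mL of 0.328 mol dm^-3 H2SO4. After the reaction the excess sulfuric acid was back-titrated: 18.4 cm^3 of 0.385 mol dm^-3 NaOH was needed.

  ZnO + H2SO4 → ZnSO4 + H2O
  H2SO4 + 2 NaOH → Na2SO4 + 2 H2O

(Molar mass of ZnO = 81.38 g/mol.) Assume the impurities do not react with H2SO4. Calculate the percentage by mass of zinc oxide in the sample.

63.8 %

n(H2SO4) added = 0.0246 × 0.328 = 8.07 × 10^-3 mol
n(NaOH) used in back-titration = 0.0184 × 0.385 = 7.08 × 10^-3 mol
From the 1:2 ratio, n(H2SO4) left over = 1/2 × 7.08 × 10^-3 = 3.54 × 10^-3 mol
n(H2SO4) consumed by analyte = 8.07 × 10^-3 − 3.54 × 10^-3 = 4.53 × 10^-3 mol
n(ZnO) = 4.53 × 10^-3 mol (1:1 ratio)
mass of ZnO = 4.53 × 10^-3 × 81.38 = 0.368 g
% ZnO = 0.368 / 0.577 × 100 = 63.8 %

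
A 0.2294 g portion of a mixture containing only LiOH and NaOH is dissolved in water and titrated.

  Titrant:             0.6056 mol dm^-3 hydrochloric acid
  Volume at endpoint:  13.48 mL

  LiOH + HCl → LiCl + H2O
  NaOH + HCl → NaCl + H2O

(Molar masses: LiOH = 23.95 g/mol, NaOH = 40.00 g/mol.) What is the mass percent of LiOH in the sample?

63.19 %

n(HCl) = 0.01348 × 0.6056 = 8.163 × 10^-3 mol
Let x = n(LiOH), y = n(NaOH).
Titrant: 1x + 1y = 8.163 × 10^-3;  mass: 23.95x + 40.00y = 0.2294
Solving, x = 6.052 × 10^-3 mol, y = 2.111 × 10^-3 mol
mass of LiOH = 6.052 × 10^-3 × 23.95 = 0.1450 g
% LiOH = 0.1450 / 0.2294 × 100 = 63.19 %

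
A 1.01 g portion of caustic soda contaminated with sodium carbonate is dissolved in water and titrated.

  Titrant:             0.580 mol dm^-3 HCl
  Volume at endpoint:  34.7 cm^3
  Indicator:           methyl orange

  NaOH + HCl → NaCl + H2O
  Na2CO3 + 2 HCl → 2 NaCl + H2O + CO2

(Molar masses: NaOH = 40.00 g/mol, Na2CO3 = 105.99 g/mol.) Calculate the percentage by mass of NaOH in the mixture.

17.2 %

n(HCl) = 0.0347 × 0.580 = 0.0201 mol
Let x = n(NaOH), y = n(Na2CO3).
Titrant: 1x + 2y = 0.0201;  mass: 40.00x + 105.99y = 1.01
Solving, x = 4.35 × 10^-3 mol, y = 7.89 × 10^-3 mol
mass of NaOH = 4.35 × 10^-3 × 40.00 = 0.174 g
% NaOH = 0.174 / 1.01 × 100 = 17.2 %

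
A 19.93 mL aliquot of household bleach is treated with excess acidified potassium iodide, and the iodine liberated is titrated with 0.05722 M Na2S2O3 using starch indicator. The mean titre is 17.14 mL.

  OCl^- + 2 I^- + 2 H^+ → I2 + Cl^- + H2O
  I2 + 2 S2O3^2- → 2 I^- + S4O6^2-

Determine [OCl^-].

0.02460 M

n(S2O3^2-) = 0.01714 × 0.05722 = 9.808 × 10^-4 mol
n(I2) = n(S2O3^2-)/2 = 4.904 × 10^-4 mol
n(OCl^-) in the aliquot = 4.904 × 10^-4 mol (1:1 ratio)
[OCl^-] = 4.904 × 10^-4 / 0.01993 = 0.02460 mol/L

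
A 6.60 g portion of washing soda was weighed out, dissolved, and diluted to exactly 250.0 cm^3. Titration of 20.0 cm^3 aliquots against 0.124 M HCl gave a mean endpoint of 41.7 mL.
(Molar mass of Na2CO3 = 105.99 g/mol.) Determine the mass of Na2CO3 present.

3.43 g

Na2CO3 + 2 HCl → 2 NaCl + H2O + CO2
n(HCl) per titration = 0.0417 × 0.124 = 5.17 × 10^-3 mol
From the 1:2 ratio, n(Na2CO3) in each aliquot = 1/2 × 5.17 × 10^-3 = 2.59 × 10^-3 mol
n(Na2CO3) in the whole flask = 2.59 × 10^-3 × 250.0/20.0 = 0.0323 mol
mass of Na2CO3 = 0.0323 × 105.99 = 3.43 g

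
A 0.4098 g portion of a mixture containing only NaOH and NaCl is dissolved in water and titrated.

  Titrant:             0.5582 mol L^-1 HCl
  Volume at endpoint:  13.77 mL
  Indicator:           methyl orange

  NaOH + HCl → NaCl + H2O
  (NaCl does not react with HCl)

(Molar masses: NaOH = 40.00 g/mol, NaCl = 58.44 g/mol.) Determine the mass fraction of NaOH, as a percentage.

n(HCl) = 0.01377 × 0.5582 = 7.686 × 10^-3 mol
Let x = n(NaOH), y = n(NaCl).
Titrant: 1x = 7.686 × 10^-3;  mass: 40.00x + 58.44y = 0.4098
Solving, x = 7.686 × 10^-3 mol, y = 1.751 × 10^-3 mol
mass of NaOH = 7.686 × 10^-3 × 40.00 = 0.3075 g
% NaOH = 0.3075 / 0.4098 × 100 = 75.03 %

75.03 %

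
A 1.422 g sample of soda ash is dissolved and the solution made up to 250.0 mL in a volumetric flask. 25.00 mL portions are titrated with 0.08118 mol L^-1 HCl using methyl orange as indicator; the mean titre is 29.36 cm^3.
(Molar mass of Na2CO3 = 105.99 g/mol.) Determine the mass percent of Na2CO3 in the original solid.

88.83 %

Na2CO3 + 2 HCl → 2 NaCl + H2O + CO2
n(HCl) per titration = 0.02936 × 0.08118 = 2.383 × 10^-3 mol
From the 1:2 ratio, n(Na2CO3) in each aliquot = 1/2 × 2.383 × 10^-3 = 1.192 × 10^-3 mol
n(Na2CO3) in the whole flask = 1.192 × 10^-3 × 250.0/25.00 = 0.01192 mol
mass of Na2CO3 = 0.01192 × 105.99 = 1.263 g
% Na2CO3 = 1.263 / 1.422 × 100 = 88.83 %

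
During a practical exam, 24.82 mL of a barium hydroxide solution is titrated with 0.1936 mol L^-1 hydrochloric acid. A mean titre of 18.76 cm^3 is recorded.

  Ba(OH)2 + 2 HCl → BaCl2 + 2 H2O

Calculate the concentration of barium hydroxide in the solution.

n(HCl) = 0.01876 L × 0.1936 mol/L = 3.632 × 10^-3 mol
From the 1:2 mole ratio, n(Ba(OH)2) = 1/2 × 3.632 × 10^-3 = 1.816 × 10^-3 mol
[Ba(OH)2] = 1.816 × 10^-3 mol / 0.02482 L = 0.07317 mol/L

0.07317 mol/L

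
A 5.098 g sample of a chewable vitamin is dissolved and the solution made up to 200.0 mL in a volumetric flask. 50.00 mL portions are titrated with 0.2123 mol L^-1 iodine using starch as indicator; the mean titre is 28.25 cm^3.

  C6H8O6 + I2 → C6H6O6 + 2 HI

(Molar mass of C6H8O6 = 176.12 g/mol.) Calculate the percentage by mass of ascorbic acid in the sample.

n(I2) per titration = 0.02825 × 0.2123 = 5.997 × 10^-3 mol
n(C6H8O6) in each aliquot = 5.997 × 10^-3 mol (1:1 ratio)
n(C6H8O6) in the whole flask = 5.997 × 10^-3 × 200.0/50.00 = 0.02399 mol
mass of C6H8O6 = 0.02399 × 176.12 = 4.225 g
% C6H8O6 = 4.225 / 5.098 × 100 = 82.88 %

82.88 %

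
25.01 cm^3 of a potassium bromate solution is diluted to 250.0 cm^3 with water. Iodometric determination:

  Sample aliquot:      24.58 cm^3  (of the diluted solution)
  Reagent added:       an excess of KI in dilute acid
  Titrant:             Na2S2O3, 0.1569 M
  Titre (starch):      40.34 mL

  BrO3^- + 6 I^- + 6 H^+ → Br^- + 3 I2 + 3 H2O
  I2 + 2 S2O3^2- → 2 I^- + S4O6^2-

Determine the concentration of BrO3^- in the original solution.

n(S2O3^2-) = 0.04034 × 0.1569 = 6.329 × 10^-3 mol
n(I2) = n(S2O3^2-)/2 = 3.165 × 10^-3 mol
From the 1:3 ratio, n(BrO3^-) in the aliquot = 1/3 × 3.165 × 10^-3 = 1.055 × 10^-3 mol
[BrO3^-]_dilute = 1.055 × 10^-3 / 0.02458 = 0.04292 mol/L
[BrO3^-]_original = 0.04292 × 250.0/25.01 = 0.4290 mol/L

0.4290 M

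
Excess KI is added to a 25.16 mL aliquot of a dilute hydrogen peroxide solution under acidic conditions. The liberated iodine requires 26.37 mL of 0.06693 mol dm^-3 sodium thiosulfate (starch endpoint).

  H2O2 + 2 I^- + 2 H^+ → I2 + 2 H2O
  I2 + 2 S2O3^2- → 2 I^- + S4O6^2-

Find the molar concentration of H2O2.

n(S2O3^2-) = 0.02637 × 0.06693 = 1.765 × 10^-3 mol
n(I2) = n(S2O3^2-)/2 = 8.825 × 10^-4 mol
n(H2O2) in the aliquot = 8.825 × 10^-4 mol (1:1 ratio)
[H2O2] = 8.825 × 10^-4 / 0.02516 = 0.03507 mol/L

0.03507 mol/L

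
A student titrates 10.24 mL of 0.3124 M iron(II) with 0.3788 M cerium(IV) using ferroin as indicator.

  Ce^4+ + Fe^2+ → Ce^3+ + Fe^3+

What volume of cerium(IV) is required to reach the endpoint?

8.445 mL

n(Fe2+) = 0.01024 L × 0.3124 mol/L = 3.199 × 10^-3 mol
n(Ce4+) = 3.199 × 10^-3 mol (1:1 stoichiometry)
V(Ce4+) = 3.199 × 10^-3 mol / 0.3788 mol/L = 0.008445 L = 8.445 mL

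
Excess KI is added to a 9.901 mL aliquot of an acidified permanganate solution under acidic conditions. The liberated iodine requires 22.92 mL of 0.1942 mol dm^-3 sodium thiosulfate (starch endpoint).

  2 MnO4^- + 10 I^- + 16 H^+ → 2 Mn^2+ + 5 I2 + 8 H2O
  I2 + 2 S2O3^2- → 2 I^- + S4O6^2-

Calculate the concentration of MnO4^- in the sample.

n(S2O3^2-) = 0.02292 × 0.1942 = 4.451 × 10^-3 mol
n(I2) = n(S2O3^2-)/2 = 2.226 × 10^-3 mol
From the 2:5 ratio, n(MnO4^-) in the aliquot = 2/5 × 2.226 × 10^-3 = 8.902 × 10^-4 mol
[MnO4^-] = 8.902 × 10^-4 / 0.009901 = 0.08991 mol/L

0.08991 mol/L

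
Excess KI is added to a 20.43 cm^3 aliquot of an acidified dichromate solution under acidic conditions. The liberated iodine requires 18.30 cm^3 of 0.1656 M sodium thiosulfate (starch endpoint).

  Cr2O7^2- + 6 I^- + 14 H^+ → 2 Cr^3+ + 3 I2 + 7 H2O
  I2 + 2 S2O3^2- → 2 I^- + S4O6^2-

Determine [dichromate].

0.02472 M

n(S2O3^2-) = 0.01830 × 0.1656 = 3.030 × 10^-3 mol
n(I2) = n(S2O3^2-)/2 = 1.515 × 10^-3 mol
From the 1:3 ratio, n(Cr2O7^2-) in the aliquot = 1/3 × 1.515 × 10^-3 = 5.051 × 10^-4 mol
[Cr2O7^2-] = 5.051 × 10^-4 / 0.02043 = 0.02472 mol/L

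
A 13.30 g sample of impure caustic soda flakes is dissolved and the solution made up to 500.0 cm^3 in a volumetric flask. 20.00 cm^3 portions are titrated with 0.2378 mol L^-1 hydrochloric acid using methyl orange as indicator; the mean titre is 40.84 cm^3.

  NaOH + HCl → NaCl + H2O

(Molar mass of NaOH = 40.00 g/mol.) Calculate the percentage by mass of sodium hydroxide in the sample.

n(HCl) per titration = 0.04084 × 0.2378 = 9.712 × 10^-3 mol
n(NaOH) in each aliquot = 9.712 × 10^-3 mol (1:1 ratio)
n(NaOH) in the whole flask = 9.712 × 10^-3 × 500.0/20.00 = 0.2428 mol
mass of NaOH = 0.2428 × 40.00 = 9.712 g
% NaOH = 9.712 / 13.30 × 100 = 73.02 %

73.02 %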